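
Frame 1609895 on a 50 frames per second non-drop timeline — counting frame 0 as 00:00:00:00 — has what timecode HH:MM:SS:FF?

1609895 ÷ 50 = 32197 full seconds, remainder 45 frames.
32197 s = 8 h 56 min 37 s.
Timecode: 08:56:37:45.

08:56:37:45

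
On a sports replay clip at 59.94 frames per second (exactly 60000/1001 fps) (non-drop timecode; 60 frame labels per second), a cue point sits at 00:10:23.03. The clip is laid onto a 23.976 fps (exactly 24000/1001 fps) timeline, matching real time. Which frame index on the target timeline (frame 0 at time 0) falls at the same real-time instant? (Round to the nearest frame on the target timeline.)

Source frame index: (0×3600 + 10×60 + 23) × 60 + 3 = 37383.
Real time: 37383 / (60000/1001) = 12473461/20000 s.
Target frame: (12473461/20000) × (24000/1001) = 74766/5 ≈ 14953.200 → 14953.

frame 14953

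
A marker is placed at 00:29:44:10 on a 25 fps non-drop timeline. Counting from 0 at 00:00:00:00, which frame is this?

Total seconds to the label: (0 × 3600 + 29 × 60 + 44) = 1784.
Frame index = 1784 × 25 + 10 = 44610.

frame 44610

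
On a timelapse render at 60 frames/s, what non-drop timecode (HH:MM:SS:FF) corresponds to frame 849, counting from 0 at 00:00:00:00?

849 ÷ 60 = 14 full seconds, remainder 9 frames.
14 s = 0 h 0 min 14 s.
Timecode: 00:00:14:09.

00:00:14:09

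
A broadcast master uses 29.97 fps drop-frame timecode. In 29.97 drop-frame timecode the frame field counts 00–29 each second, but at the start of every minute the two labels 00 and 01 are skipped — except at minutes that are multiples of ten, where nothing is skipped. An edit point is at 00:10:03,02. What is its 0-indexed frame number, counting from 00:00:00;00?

18074

As if non-drop at 30 labels/s: (0 × 3600 + 10 × 60 + 3) × 30 + 2 = 18092.
Minute boundaries passed: 10; those not divisible by 10: 10 − 1 = 9; dropped labels = 2 × 9 = 18.
Actual frame index = 18092 − 18 = 18074.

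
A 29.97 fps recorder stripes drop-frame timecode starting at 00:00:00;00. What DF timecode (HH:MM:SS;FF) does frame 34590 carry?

Ten DF minutes hold 17982 frames, so frame 34590 lies in block 1 (frames 17982–35963) with 16608 frames into that block.
The block's first minute is 1800 frames and the rest 1798 each; 16608 frames reaches minute 9, so 1 × 18 + 9 × 2 = 36 labels have been skipped so far.
Adding those back, label number 34590 + 36 = 34626 at 30 labels/s is 1154 s + 6 f = 0 h 19 min 14 s frame 6, i.e. 00:19:14;06.

00:19:14;06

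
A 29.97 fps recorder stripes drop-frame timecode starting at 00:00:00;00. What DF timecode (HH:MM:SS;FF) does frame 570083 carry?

05:17:01;25

Each 10-minute DF block holds 10 × 60 × 30 − 9 × 2 = 17982 frames. 570083 ÷ 17982 → 31 full blocks, remainder 12641.
Within the partial block the first minute is 1800 frames and each further minute 1798, so 7 further minute boundaries passed. Total skipped labels = 18 × 31 + 2 × 7 = 572.
Non-drop label index = 570083 + 572 = 570655; at 30 labels/s that is 05:17:01:25, i.e. DF 05:17:01;25.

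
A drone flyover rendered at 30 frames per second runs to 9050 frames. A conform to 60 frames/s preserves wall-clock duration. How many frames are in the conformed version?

Frames at target rate = 9050 × (60) / (30) = 18100.

18100 frames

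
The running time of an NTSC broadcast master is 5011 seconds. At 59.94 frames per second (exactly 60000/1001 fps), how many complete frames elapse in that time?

Frames = 5011 × 60000/1001 = 300660000/1001 ≈ 300359.6404.
Complete frames: 300359.

300359 frames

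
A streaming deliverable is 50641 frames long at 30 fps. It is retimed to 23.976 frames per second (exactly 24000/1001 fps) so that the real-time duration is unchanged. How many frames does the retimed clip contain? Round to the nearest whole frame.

Frames at target rate = 50641 × (24000/1001) / (30) = 40512800/1001 ≈ 40472.328.
Nearest whole frame: 40472.

40472 frames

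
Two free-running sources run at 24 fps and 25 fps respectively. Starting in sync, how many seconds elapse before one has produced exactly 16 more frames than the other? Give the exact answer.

16 seconds

The gap grows by |25 − 24| = 1 frame per second.
Time for a 16-frame gap: 16 ÷ (1) = 16 s.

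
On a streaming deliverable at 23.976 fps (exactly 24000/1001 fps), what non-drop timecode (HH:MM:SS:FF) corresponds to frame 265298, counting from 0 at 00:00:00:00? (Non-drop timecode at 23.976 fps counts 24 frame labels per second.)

03:04:14:02

265298 ÷ 24 = 11054 full seconds, remainder 2 frames.
11054 s = 3 h 4 min 14 s.
Timecode: 03:04:14:02.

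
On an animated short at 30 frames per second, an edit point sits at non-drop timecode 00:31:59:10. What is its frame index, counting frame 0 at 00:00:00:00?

57580

Total seconds to the label: (0 × 3600 + 31 × 60 + 59) = 1919.
Frame index = 1919 × 30 + 10 = 57580.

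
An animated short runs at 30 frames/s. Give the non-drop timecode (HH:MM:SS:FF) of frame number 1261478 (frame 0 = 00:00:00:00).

11:40:49:08

1261478 ÷ 30 = 42049 full seconds, remainder 8 frames.
42049 s = 11 h 40 min 49 s.
Timecode: 11:40:49:08.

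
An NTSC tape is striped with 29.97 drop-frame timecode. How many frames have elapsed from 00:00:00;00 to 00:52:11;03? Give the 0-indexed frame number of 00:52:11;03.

93839

As if non-drop at 30 labels/s: (0 × 3600 + 52 × 60 + 11) × 30 + 3 = 93933.
Minute boundaries passed: 52; those not divisible by 10: 52 − 5 = 47; dropped labels = 2 × 47 = 94.
Actual frame index = 93933 − 94 = 93839.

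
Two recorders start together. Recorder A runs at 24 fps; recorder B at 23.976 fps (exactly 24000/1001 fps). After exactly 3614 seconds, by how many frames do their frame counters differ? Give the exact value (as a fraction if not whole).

6672/77 frames

A emits 24 × 3614 = 86736 frames; B emits 24000/1001 × 3614 = 6672000/77.
Difference = 6672/77 frames (≈ 86.6494); B is behind A.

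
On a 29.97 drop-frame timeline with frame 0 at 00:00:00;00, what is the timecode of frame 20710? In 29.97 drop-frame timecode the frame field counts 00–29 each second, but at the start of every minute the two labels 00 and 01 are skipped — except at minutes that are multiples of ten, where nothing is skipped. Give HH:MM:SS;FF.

00:11:31;00

Ten DF minutes hold 17982 frames, so frame 20710 lies in block 1 (frames 17982–35963) with 2728 frames into that block.
The block's first minute is 1800 frames and the rest 1798 each; 2728 frames reaches minute 1, so 1 × 18 + 1 × 2 = 20 labels have been skipped so far.
Adding those back, label number 20710 + 20 = 20730 at 30 labels/s is 691 s + 0 f = 0 h 11 min 31 s frame 0, i.e. 00:11:31;00.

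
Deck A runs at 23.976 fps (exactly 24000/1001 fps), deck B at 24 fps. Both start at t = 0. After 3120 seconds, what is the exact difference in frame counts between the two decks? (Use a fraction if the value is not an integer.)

A emits 24000/1001 × 3120 = 5760000/77 frames; B emits 24 × 3120 = 74880.
Difference = 5760/77 frames (≈ 74.8052); B is ahead of A.

5760/77 frames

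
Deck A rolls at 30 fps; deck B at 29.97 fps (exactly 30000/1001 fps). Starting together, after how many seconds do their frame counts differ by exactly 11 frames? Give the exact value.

11011/30 seconds

The gap grows by |30000/1001 − 30| = 30/1001 frames per second.
Time for a 11-frame gap: 11 ÷ (30/1001) = 11011/30 s.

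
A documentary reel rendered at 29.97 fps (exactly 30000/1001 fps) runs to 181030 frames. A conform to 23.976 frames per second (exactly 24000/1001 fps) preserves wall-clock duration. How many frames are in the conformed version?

144824 frames

Target frames = source frames × (target rate / source rate) = 181030 × (24000/1001)/(30000/1001) = 181030 × 4/5 = 144824.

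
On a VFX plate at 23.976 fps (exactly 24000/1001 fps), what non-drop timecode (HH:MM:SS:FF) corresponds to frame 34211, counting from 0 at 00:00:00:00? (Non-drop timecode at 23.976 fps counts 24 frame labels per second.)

00:23:45:11

34211 ÷ 24 = 1425 full seconds, remainder 11 frames.
1425 s = 0 h 23 min 45 s.
Timecode: 00:23:45:11.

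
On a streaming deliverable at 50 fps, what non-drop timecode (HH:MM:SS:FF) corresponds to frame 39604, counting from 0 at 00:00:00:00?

00:13:12:04

39604 ÷ 50 = 792 full seconds, remainder 4 frames.
792 s = 0 h 13 min 12 s.
Timecode: 00:13:12:04.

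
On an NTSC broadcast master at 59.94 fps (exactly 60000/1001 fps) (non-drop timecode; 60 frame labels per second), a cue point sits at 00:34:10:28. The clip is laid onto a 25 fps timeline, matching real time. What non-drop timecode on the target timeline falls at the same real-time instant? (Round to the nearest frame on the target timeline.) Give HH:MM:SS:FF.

Source frame index: (0×3600 + 34×60 + 10) × 60 + 28 = 123028.
Real time: 123028 / (60000/1001) = 30787757/15000 s.
Target frame: (30787757/15000) × (25) = 30787757/600 ≈ 51312.928 → 51313.
At 25 labels/s: frame 51313 → 00:34:12:13.

00:34:12:13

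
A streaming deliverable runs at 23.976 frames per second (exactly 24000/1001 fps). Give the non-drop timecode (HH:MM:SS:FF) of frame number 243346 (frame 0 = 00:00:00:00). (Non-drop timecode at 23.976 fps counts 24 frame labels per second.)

02:48:59:10

243346 ÷ 24 = 10139 full seconds, remainder 10 frames.
10139 s = 2 h 48 min 59 s.
Timecode: 02:48:59:10.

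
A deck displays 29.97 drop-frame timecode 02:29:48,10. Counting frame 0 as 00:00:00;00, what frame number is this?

269380

Complete 10-minute blocks: 14, each 17982 frames → 251748.
Remaining 9 whole minutes in the current block: 1800 + 8 × 1798 = 16184 frames.
Within the current minute: 48 × 30 + 10 − 2 = 1448 (labels ;00/;01 skipped at this minute). Total = 251748 + 16184 + 1448 = 269380.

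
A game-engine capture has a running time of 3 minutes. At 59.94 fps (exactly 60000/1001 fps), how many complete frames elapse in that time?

10789 frames

3 min = 180 s.
Frames = 180 × 60000/1001 = 10800000/1001 ≈ 10789.2108.
Complete frames: 10789.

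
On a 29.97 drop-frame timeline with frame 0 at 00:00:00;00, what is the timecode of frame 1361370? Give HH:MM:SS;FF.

Ten DF minutes hold 17982 frames, so frame 1361370 lies in block 75 (frames 1348650–1366631) with 12720 frames into that block.
The block's first minute is 1800 frames and the rest 1798 each; 12720 frames reaches minute 7, so 75 × 18 + 7 × 2 = 1364 labels have been skipped so far.
Adding those back, label number 1361370 + 1364 = 1362734 at 30 labels/s is 45424 s + 14 f = 12 h 37 min 4 s frame 14, i.e. 12:37:04;14.

12:37:04;14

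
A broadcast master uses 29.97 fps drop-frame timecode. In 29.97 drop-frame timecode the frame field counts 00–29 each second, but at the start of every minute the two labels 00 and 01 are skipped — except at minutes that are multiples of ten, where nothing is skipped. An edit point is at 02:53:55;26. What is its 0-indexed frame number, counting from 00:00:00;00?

312764

Complete 10-minute blocks: 17, each 17982 frames → 305694.
Remaining 3 whole minutes in the current block: 1800 + 2 × 1798 = 5396 frames.
Within the current minute: 55 × 30 + 26 − 2 = 1674 (labels ;00/;01 skipped at this minute). Total = 305694 + 5396 + 1674 = 312764.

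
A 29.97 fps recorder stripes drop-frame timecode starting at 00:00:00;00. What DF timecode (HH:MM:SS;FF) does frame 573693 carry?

Each 10-minute DF block holds 10 × 60 × 30 − 9 × 2 = 17982 frames. 573693 ÷ 17982 → 31 full blocks, remainder 16251.
Within the partial block the first minute is 1800 frames and each further minute 1798, so 9 further minute boundaries passed. Total skipped labels = 18 × 31 + 2 × 9 = 576.
Non-drop label index = 573693 + 576 = 574269; at 30 labels/s that is 05:19:02:09, i.e. DF 05:19:02;09.

05:19:02;09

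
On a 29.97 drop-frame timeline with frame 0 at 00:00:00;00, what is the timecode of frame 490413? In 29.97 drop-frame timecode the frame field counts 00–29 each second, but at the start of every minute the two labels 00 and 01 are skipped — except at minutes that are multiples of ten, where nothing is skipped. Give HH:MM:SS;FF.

04:32:43;13

Each 10-minute DF block holds 10 × 60 × 30 − 9 × 2 = 17982 frames. 490413 ÷ 17982 → 27 full blocks, remainder 4899.
Within the partial block the first minute is 1800 frames and each further minute 1798, so 2 further minute boundaries passed. Total skipped labels = 18 × 27 + 2 × 2 = 490.
Non-drop label index = 490413 + 490 = 490903; at 30 labels/s that is 04:32:43:13, i.e. DF 04:32:43;13.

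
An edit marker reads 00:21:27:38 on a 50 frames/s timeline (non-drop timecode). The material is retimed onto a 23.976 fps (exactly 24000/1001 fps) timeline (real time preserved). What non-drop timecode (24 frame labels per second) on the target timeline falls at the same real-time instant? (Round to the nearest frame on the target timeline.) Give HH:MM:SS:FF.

Source frame index: (0×3600 + 21×60 + 27) × 50 + 38 = 64388.
Real time: 64388 / (50) = 32194/25 s.
Target frame: (32194/25) × (24000/1001) = 30906240/1001 ≈ 30875.365 → 30875.
At 24 labels/s: frame 30875 → 00:21:26:11.

00:21:26:11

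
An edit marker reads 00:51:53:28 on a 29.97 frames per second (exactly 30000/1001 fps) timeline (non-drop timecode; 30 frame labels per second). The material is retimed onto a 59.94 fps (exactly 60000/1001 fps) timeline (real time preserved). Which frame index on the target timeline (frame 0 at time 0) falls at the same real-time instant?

frame 186836

Source frame index: (0×3600 + 51×60 + 53) × 30 + 28 = 93418.
Real time: 93418 / (30000/1001) = 46755709/15000 s.
Target frame: (46755709/15000) × (60000/1001) = 186836.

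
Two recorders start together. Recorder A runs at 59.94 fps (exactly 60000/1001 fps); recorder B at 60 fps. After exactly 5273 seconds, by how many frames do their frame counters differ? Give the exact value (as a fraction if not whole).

A emits 60000/1001 × 5273 = 316380000/1001 frames; B emits 60 × 5273 = 316380.
Difference = 316380/1001 frames (≈ 316.0639); B is ahead of A.

316380/1001 frames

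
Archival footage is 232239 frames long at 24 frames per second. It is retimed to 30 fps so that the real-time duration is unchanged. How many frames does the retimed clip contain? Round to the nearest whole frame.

Frames at target rate = 232239 × (30) / (24) = 1161195/4 ≈ 290298.750.
Nearest whole frame: 290299.

290299 frames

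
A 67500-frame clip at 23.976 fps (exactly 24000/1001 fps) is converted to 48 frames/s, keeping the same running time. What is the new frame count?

135135 frames

Target frames = source frames × (target rate / source rate) = 67500 × (48)/(24000/1001) = 67500 × 1001/500 = 135135.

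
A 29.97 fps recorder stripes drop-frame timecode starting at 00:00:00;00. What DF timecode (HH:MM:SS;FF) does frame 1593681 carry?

Ten DF minutes hold 17982 frames, so frame 1593681 lies in block 88 (frames 1582416–1600397) with 11265 frames into that block.
The block's first minute is 1800 frames and the rest 1798 each; 11265 frames reaches minute 6, so 88 × 18 + 6 × 2 = 1596 labels have been skipped so far.
Adding those back, label number 1593681 + 1596 = 1595277 at 30 labels/s is 53175 s + 27 f = 14 h 46 min 15 s frame 27, i.e. 14:46:15;27.

14:46:15;27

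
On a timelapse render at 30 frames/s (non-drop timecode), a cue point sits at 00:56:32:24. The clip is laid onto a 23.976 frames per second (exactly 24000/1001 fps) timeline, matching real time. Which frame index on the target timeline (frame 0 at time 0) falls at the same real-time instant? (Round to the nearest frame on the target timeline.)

frame 81346

Source frame index: (0×3600 + 56×60 + 32) × 30 + 24 = 101784.
Real time: 101784 / (30) = 16964/5 s.
Target frame: (16964/5) × (24000/1001) = 81427200/1001 ≈ 81345.854 → 81346.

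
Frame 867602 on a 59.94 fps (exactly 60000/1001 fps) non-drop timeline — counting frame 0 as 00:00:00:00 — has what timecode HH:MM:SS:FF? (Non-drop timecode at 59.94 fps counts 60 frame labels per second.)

867602 ÷ 60 = 14460 full seconds, remainder 2 frames.
14460 s = 4 h 1 min 0 s.
Timecode: 04:01:00:02.

04:01:00:02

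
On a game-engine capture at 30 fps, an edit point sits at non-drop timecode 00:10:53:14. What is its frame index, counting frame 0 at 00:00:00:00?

Total seconds to the label: (0 × 3600 + 10 × 60 + 53) = 653.
Frame index = 653 × 30 + 14 = 19604.

frame 19604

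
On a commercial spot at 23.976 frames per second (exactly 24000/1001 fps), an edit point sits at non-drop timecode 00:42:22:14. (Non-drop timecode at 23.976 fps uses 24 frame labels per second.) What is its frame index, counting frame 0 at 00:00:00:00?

Total seconds to the label: (0 × 3600 + 42 × 60 + 22) = 2542.
Frame index = 2542 × 24 + 14 = 61022.

61022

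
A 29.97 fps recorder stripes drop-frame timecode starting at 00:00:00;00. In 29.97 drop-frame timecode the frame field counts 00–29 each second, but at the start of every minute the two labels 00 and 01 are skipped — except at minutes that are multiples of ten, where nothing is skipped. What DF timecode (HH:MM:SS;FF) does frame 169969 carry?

Ten DF minutes hold 17982 frames, so frame 169969 lies in block 9 (frames 161838–179819) with 8131 frames into that block.
The block's first minute is 1800 frames and the rest 1798 each; 8131 frames reaches minute 4, so 9 × 18 + 4 × 2 = 170 labels have been skipped so far.
Adding those back, label number 169969 + 170 = 170139 at 30 labels/s is 5671 s + 9 f = 1 h 34 min 31 s frame 9, i.e. 01:34:31;09.

01:34:31;09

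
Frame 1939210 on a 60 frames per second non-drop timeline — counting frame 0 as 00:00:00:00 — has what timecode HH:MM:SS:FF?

1939210 ÷ 60 = 32320 full seconds, remainder 10 frames.
32320 s = 8 h 58 min 40 s.
Timecode: 08:58:40:10.

08:58:40:10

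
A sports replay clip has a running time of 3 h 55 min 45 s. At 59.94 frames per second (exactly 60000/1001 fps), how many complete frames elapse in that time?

3 h 55 min 45 s = 14145 s.
Frames = 14145 × 60000/1001 = 848700000/1001 ≈ 847852.1479.
Complete frames: 847852.

847852 frames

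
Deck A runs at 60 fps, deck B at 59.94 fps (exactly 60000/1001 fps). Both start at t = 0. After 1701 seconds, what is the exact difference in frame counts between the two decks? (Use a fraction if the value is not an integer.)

A emits 60 × 1701 = 102060 frames; B emits 60000/1001 × 1701 = 14580000/143.
Difference = 14580/143 frames (≈ 101.9580); B is behind A.

14580/143 frames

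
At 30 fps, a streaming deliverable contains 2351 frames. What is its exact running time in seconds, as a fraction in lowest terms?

2351/30 seconds

Running time = 2351 ÷ (30) = 2351 × 1/30 = 2351/30 s.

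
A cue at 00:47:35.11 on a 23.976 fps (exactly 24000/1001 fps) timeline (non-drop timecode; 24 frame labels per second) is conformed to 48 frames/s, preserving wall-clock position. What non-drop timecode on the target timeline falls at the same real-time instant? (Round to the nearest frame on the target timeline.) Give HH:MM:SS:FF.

Source frame index: (0×3600 + 47×60 + 35) × 24 + 11 = 68531.
Real time: 68531 / (24000/1001) = 68599531/24000 s.
Target frame: (68599531/24000) × (48) = 68599531/500 ≈ 137199.062 → 137199.
At 48 labels/s: frame 137199 → 00:47:38:15.

00:47:38:15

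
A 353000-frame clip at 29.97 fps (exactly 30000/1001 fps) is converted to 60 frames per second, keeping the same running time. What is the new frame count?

706706 frames

Target frames = source frames × (target rate / source rate) = 353000 × (60)/(30000/1001) = 353000 × 1001/500 = 706706.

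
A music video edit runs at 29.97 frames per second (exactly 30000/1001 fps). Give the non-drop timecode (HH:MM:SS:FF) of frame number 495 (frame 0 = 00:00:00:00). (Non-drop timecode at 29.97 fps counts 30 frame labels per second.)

495 ÷ 30 = 16 full seconds, remainder 15 frames.
16 s = 0 h 0 min 16 s.
Timecode: 00:00:16:15.

00:00:16:15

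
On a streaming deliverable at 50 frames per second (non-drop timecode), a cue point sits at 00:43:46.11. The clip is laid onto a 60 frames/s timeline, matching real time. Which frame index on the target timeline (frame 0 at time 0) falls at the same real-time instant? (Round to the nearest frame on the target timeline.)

Source frame index: (0×3600 + 43×60 + 46) × 50 + 11 = 131311.
Real time: 131311 / (50) = 131311/50 s.
Target frame: (131311/50) × (60) = 787866/5 ≈ 157573.200 → 157573.

frame 157573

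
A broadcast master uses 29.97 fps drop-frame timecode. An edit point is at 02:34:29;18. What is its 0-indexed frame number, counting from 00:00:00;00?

277810

As if non-drop at 30 labels/s: (2 × 3600 + 34 × 60 + 29) × 30 + 18 = 278088.
Minute boundaries passed: 154; those not divisible by 10: 154 − 15 = 139; dropped labels = 2 × 139 = 278.
Actual frame index = 278088 − 278 = 277810.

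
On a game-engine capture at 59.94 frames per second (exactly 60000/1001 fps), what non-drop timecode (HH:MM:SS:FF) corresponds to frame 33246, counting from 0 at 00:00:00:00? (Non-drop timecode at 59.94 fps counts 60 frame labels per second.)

33246 ÷ 60 = 554 full seconds, remainder 6 frames.
554 s = 0 h 9 min 14 s.
Timecode: 00:09:14:06.

00:09:14:06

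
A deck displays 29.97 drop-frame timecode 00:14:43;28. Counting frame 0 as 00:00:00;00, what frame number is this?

26492

As if non-drop at 30 labels/s: (0 × 3600 + 14 × 60 + 43) × 30 + 28 = 26518.
Minute boundaries passed: 14; those not divisible by 10: 14 − 1 = 13; dropped labels = 2 × 13 = 26.
Actual frame index = 26518 − 26 = 26492.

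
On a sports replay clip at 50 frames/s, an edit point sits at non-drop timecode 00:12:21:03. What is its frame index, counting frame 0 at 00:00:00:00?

Total seconds to the label: (0 × 3600 + 12 × 60 + 21) = 741.
Frame index = 741 × 50 + 3 = 37053.

37053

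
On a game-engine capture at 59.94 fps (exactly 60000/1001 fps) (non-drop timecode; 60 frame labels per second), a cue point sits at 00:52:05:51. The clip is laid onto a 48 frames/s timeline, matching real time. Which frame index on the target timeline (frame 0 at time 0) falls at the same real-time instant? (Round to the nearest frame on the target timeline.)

frame 150191

Source frame index: (0×3600 + 52×60 + 5) × 60 + 51 = 187551.
Real time: 187551 / (60000/1001) = 62579517/20000 s.
Target frame: (62579517/20000) × (48) = 187738551/1250 ≈ 150190.841 → 150191.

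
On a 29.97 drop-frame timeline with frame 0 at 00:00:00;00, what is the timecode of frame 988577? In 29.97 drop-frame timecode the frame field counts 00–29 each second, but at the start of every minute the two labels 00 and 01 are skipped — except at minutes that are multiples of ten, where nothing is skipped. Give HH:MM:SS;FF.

Each 10-minute DF block holds 10 × 60 × 30 − 9 × 2 = 17982 frames. 988577 ÷ 17982 → 54 full blocks, remainder 17549.
Within the partial block the first minute is 1800 frames and each further minute 1798, so 9 further minute boundaries passed. Total skipped labels = 18 × 54 + 2 × 9 = 990.
Non-drop label index = 988577 + 990 = 989567; at 30 labels/s that is 09:09:45:17, i.e. DF 09:09:45;17.

09:09:45;17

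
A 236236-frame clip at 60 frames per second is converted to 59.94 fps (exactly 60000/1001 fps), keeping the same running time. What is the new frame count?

236000 frames

Target frames = source frames × (target rate / source rate) = 236236 × (60000/1001)/(60) = 236236 × 1000/1001 = 236000.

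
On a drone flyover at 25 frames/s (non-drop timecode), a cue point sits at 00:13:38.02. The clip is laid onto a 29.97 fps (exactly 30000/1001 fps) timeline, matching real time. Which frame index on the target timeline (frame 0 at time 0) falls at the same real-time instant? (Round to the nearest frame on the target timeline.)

Source frame index: (0×3600 + 13×60 + 38) × 25 + 2 = 20452.
Real time: 20452 / (25) = 20452/25 s.
Target frame: (20452/25) × (30000/1001) = 24542400/1001 ≈ 24517.882 → 24518.

frame 24518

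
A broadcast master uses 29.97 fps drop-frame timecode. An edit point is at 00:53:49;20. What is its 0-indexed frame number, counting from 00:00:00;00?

Complete 10-minute blocks: 5, each 17982 frames → 89910.
Remaining 3 whole minutes in the current block: 1800 + 2 × 1798 = 5396 frames.
Within the current minute: 49 × 30 + 20 − 2 = 1488 (labels ;00/;01 skipped at this minute). Total = 89910 + 5396 + 1488 = 96794.

96794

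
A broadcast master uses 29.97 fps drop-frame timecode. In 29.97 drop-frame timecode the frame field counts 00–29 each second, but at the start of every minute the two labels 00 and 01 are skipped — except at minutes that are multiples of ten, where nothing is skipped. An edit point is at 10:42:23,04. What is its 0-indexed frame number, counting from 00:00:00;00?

Complete 10-minute blocks: 64, each 17982 frames → 1150848.
Remaining 2 whole minutes in the current block: 1800 + 1 × 1798 = 3598 frames.
Within the current minute: 23 × 30 + 4 − 2 = 692 (labels ;00/;01 skipped at this minute). Total = 1150848 + 3598 + 692 = 1155138.

1155138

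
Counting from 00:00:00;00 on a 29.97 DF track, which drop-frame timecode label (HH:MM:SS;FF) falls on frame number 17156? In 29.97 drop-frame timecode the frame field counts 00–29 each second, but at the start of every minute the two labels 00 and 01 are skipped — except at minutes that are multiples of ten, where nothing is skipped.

00:09:32;14

Each 10-minute DF block holds 10 × 60 × 30 − 9 × 2 = 17982 frames. 17156 ÷ 17982 → 0 full blocks, remainder 17156.
Within the partial block the first minute is 1800 frames and each further minute 1798, so 9 further minute boundaries passed. Total skipped labels = 18 × 0 + 2 × 9 = 18.
Non-drop label index = 17156 + 18 = 17174; at 30 labels/s that is 00:09:32:14, i.e. DF 00:09:32;14.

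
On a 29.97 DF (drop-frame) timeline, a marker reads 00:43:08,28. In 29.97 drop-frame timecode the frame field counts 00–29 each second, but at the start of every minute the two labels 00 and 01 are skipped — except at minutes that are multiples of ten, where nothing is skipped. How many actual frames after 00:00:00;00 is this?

Complete 10-minute blocks: 4, each 17982 frames → 71928.
Remaining 3 whole minutes in the current block: 1800 + 2 × 1798 = 5396 frames.
Within the current minute: 8 × 30 + 28 − 2 = 266 (labels ;00/;01 skipped at this minute). Total = 71928 + 5396 + 266 = 77590.

77590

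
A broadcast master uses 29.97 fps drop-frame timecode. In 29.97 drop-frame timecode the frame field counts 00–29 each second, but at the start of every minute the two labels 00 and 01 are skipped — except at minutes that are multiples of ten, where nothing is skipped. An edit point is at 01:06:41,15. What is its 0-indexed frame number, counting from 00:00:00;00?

119925

Complete 10-minute blocks: 6, each 17982 frames → 107892.
Remaining 6 whole minutes in the current block: 1800 + 5 × 1798 = 10790 frames.
Within the current minute: 41 × 30 + 15 − 2 = 1243 (labels ;00/;01 skipped at this minute). Total = 107892 + 10790 + 1243 = 119925.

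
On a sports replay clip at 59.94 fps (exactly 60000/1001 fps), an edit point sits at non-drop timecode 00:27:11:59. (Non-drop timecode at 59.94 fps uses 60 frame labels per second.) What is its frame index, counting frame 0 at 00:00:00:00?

Total seconds to the label: (0 × 3600 + 27 × 60 + 11) = 1631.
Frame index = 1631 × 60 + 59 = 97919.

97919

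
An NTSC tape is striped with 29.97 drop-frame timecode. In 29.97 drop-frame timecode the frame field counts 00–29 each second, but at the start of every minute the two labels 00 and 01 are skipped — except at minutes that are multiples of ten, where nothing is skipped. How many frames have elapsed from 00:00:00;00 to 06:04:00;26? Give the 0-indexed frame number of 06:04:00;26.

654570

As if non-drop at 30 labels/s: (6 × 3600 + 4 × 60 + 0) × 30 + 26 = 655226.
Minute boundaries passed: 364; those not divisible by 10: 364 − 36 = 328; dropped labels = 2 × 328 = 656.
Actual frame index = 655226 − 656 = 654570.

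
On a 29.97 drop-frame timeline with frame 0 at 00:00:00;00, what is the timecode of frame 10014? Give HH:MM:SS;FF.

Ten DF minutes hold 17982 frames, so frame 10014 lies in block 0 (frames 0–17981) with 10014 frames into that block.
The block's first minute is 1800 frames and the rest 1798 each; 10014 frames reaches minute 5, so 0 × 18 + 5 × 2 = 10 labels have been skipped so far.
Adding those back, label number 10014 + 10 = 10024 at 30 labels/s is 334 s + 4 f = 0 h 5 min 34 s frame 4, i.e. 00:05:34;04.

00:05:34;04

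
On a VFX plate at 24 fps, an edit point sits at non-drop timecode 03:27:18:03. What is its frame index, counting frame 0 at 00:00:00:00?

Total seconds to the label: (3 × 3600 + 27 × 60 + 18) = 12438.
Frame index = 12438 × 24 + 3 = 298515.

298515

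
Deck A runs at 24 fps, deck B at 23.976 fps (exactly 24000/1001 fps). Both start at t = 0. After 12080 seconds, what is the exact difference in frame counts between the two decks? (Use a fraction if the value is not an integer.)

A emits 24 × 12080 = 289920 frames; B emits 24000/1001 × 12080 = 289920000/1001.
Difference = 289920/1001 frames (≈ 289.6304); B is behind A.

289920/1001 frames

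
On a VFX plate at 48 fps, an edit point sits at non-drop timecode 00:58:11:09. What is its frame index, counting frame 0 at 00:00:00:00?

Total seconds to the label: (0 × 3600 + 58 × 60 + 11) = 3491.
Frame index = 3491 × 48 + 9 = 167577.

frame 167577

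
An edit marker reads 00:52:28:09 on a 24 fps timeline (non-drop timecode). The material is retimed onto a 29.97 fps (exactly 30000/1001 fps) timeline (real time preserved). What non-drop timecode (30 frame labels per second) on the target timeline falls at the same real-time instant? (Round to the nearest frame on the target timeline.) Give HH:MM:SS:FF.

00:52:25:07

Source frame index: (0×3600 + 52×60 + 28) × 24 + 9 = 75561.
Real time: 75561 / (24) = 25187/8 s.
Target frame: (25187/8) × (30000/1001) = 94451250/1001 ≈ 94356.893 → 94357.
At 30 labels/s: frame 94357 → 00:52:25:07.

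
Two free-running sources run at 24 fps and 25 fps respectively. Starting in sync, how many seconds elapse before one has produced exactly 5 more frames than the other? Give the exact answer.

The gap grows by |25 − 24| = 1 frame per second.
Time for a 5-frame gap: 5 ÷ (1) = 5 s.

5 seconds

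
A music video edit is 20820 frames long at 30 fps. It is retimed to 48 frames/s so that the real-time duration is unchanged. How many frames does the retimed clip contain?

Target frames = source frames × (target rate / source rate) = 20820 × (48)/(30) = 20820 × 8/5 = 33312.

33312 frames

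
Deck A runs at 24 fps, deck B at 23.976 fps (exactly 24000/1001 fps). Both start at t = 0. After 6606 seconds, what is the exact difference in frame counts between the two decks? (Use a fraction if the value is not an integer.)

A emits 24 × 6606 = 158544 frames; B emits 24000/1001 × 6606 = 158544000/1001.
Difference = 158544/1001 frames (≈ 158.3856); B is behind A.

158544/1001 frames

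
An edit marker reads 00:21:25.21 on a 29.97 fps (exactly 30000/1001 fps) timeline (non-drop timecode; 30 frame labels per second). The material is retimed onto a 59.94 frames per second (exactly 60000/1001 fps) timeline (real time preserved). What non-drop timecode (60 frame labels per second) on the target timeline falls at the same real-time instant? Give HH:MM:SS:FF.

00:21:25:42

Source frame index: (0×3600 + 21×60 + 25) × 30 + 21 = 38571.
Real time: 38571 / (30000/1001) = 12869857/10000 s.
Target frame: (12869857/10000) × (60000/1001) = 77142.
At 60 labels/s: frame 77142 → 00:21:25:42.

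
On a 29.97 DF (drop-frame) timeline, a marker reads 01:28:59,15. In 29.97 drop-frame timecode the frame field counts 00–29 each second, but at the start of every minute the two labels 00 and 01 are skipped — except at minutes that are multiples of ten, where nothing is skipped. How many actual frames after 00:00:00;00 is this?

160025

Complete 10-minute blocks: 8, each 17982 frames → 143856.
Remaining 8 whole minutes in the current block: 1800 + 7 × 1798 = 14386 frames.
Within the current minute: 59 × 30 + 15 − 2 = 1783 (labels ;00/;01 skipped at this minute). Total = 143856 + 14386 + 1783 = 160025.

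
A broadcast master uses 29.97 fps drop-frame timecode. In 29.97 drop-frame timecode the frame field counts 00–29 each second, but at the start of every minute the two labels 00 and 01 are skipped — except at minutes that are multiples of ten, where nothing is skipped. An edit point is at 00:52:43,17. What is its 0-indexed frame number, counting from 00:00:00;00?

94813

Complete 10-minute blocks: 5, each 17982 frames → 89910.
Remaining 2 whole minutes in the current block: 1800 + 1 × 1798 = 3598 frames.
Within the current minute: 43 × 30 + 17 − 2 = 1305 (labels ;00/;01 skipped at this minute). Total = 89910 + 3598 + 1305 = 94813.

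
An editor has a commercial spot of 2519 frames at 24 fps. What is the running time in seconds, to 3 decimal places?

104.958 seconds

Running time = 2519 × 1/24 = 2519/24 s ≈ 104.958 s.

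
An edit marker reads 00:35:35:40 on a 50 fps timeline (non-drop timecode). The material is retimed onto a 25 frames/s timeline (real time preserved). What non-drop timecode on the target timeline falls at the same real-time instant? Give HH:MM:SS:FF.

Source frame index: (0×3600 + 35×60 + 35) × 50 + 40 = 106790.
Real time: 106790 / (50) = 10679/5 s.
Target frame: (10679/5) × (25) = 53395.
At 25 labels/s: frame 53395 → 00:35:35:20.

00:35:35:20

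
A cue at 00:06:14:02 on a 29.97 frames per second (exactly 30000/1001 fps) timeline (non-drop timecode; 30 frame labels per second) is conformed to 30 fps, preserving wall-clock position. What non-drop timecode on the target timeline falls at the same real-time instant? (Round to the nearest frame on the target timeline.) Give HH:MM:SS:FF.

00:06:14:13

Source frame index: (0×3600 + 6×60 + 14) × 30 + 2 = 11222.
Real time: 11222 / (30000/1001) = 5616611/15000 s.
Target frame: (5616611/15000) × (30) = 5616611/500 ≈ 11233.222 → 11233.
At 30 labels/s: frame 11233 → 00:06:14:13.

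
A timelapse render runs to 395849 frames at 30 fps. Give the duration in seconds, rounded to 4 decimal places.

13194.9667 seconds

Running time = 395849 × 1/30 = 395849/30 s ≈ 13194.9667 s.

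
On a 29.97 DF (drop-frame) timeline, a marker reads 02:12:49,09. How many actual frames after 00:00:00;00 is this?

238841

As if non-drop at 30 labels/s: (2 × 3600 + 12 × 60 + 49) × 30 + 9 = 239079.
Minute boundaries passed: 132; those not divisible by 10: 132 − 13 = 119; dropped labels = 2 × 119 = 238.
Actual frame index = 239079 − 238 = 238841.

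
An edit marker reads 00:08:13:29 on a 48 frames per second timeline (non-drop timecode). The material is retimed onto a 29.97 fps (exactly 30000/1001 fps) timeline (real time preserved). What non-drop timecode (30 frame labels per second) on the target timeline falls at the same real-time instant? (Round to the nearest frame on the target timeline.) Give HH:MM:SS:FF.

00:08:13:03

Source frame index: (0×3600 + 8×60 + 13) × 48 + 29 = 23693.
Real time: 23693 / (48) = 23693/48 s.
Target frame: (23693/48) × (30000/1001) = 14808125/1001 ≈ 14793.332 → 14793.
At 30 labels/s: frame 14793 → 00:08:13:03.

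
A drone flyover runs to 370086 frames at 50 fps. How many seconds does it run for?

Running time = 370086 / (50) = 7401.72 s.

7401.72 seconds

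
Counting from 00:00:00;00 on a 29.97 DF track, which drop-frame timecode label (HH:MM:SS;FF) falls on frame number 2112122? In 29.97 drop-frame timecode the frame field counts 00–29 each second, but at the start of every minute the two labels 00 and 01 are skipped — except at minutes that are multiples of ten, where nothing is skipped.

19:34:34;16

Ten DF minutes hold 17982 frames, so frame 2112122 lies in block 117 (frames 2103894–2121875) with 8228 frames into that block.
The block's first minute is 1800 frames and the rest 1798 each; 8228 frames reaches minute 4, so 117 × 18 + 4 × 2 = 2114 labels have been skipped so far.
Adding those back, label number 2112122 + 2114 = 2114236 at 30 labels/s is 70474 s + 16 f = 19 h 34 min 34 s frame 16, i.e. 19:34:34;16.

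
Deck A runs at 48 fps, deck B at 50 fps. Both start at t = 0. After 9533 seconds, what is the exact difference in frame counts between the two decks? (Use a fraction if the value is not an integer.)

A emits 48 × 9533 = 457584 frames; B emits 50 × 9533 = 476650.
Difference = 19066 frames; B is ahead of A.

19066 frames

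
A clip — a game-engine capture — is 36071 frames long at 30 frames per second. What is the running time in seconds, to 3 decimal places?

1202.367 seconds

Running time = 36071 × 1/30 = 36071/30 s ≈ 1202.367 s.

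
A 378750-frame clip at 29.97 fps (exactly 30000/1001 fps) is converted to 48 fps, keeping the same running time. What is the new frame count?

Target frames = source frames × (target rate / source rate) = 378750 × (48)/(30000/1001) = 378750 × 1001/625 = 606606.

606606 frames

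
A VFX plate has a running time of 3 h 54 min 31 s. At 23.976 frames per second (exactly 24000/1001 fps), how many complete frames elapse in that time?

3 h 54 min 31 s = 14071 s.
Frames = 14071 × 24000/1001 = 337704000/1001 ≈ 337366.6334.
Complete frames: 337366.

337366 frames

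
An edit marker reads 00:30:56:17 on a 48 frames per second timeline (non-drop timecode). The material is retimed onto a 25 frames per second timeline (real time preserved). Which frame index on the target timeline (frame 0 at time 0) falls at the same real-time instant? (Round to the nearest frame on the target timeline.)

frame 46409

Source frame index: (0×3600 + 30×60 + 56) × 48 + 17 = 89105.
Real time: 89105 / (48) = 89105/48 s.
Target frame: (89105/48) × (25) = 2227625/48 ≈ 46408.854 → 46409.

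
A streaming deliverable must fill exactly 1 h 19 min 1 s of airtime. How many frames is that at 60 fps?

284460 frames

1 h 19 min 1 s = 4741 s.
Frames = 4741 × 60 = 284460.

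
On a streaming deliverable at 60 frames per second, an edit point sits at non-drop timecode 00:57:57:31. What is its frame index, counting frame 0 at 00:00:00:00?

Total seconds to the label: (0 × 3600 + 57 × 60 + 57) = 3477.
Frame index = 3477 × 60 + 31 = 208651.

208651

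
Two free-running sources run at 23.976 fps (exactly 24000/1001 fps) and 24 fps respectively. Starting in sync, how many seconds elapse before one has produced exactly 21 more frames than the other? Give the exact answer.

The gap grows by |24 − 24000/1001| = 24/1001 frames per second.
Time for a 21-frame gap: 21 ÷ (24/1001) = 875.875 s.

875.875 seconds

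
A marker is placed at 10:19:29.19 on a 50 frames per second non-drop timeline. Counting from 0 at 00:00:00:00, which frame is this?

Total seconds to the label: (10 × 3600 + 19 × 60 + 29) = 37169.
Frame index = 37169 × 50 + 19 = 1858469.

frame 1858469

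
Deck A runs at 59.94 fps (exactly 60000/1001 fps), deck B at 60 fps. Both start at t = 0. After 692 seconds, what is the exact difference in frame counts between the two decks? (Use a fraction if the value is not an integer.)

41520/1001 frames

A emits 60000/1001 × 692 = 41520000/1001 frames; B emits 60 × 692 = 41520.
Difference = 41520/1001 frames (≈ 41.4785); B is ahead of A.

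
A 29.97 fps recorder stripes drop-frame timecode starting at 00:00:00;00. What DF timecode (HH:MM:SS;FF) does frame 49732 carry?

Ten DF minutes hold 17982 frames, so frame 49732 lies in block 2 (frames 35964–53945) with 13768 frames into that block.
The block's first minute is 1800 frames and the rest 1798 each; 13768 frames reaches minute 7, so 2 × 18 + 7 × 2 = 50 labels have been skipped so far.
Adding those back, label number 49732 + 50 = 49782 at 30 labels/s is 1659 s + 12 f = 0 h 27 min 39 s frame 12, i.e. 00:27:39;12.

00:27:39;12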